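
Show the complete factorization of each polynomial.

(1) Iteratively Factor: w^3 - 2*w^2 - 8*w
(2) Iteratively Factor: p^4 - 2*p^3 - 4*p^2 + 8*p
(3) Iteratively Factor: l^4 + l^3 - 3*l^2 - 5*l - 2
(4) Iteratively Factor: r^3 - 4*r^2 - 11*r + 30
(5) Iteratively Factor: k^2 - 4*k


(1) = (w - 4)*(w^2 + 2*w) = (w - 4)*(w + 2)*(w)
(2) = (p)*(p^3 - 2*p^2 - 4*p + 8) = p*(p + 2)*(p^2 - 4*p + 4) = p*(p - 2)*(p + 2)*(p - 2)
(3) = (l + 1)*(l^3 - 3*l - 2) = (l - 2)*(l + 1)*(l^2 + 2*l + 1) = (l - 2)*(l + 1)^2*(l + 1)
(4) = (r - 2)*(r^2 - 2*r - 15) = (r - 5)*(r - 2)*(r + 3)
(5) = (k)*(k - 4)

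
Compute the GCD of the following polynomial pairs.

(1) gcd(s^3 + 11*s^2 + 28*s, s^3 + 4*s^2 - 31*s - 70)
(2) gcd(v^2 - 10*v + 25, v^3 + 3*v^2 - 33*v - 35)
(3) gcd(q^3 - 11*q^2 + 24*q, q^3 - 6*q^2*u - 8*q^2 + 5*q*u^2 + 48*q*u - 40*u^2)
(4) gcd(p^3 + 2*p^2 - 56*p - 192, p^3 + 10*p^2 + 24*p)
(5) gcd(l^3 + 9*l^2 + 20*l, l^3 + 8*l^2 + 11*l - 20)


(1) = s + 7
(2) = gcd((v - 5)^2, (v - 5)*(v + 1)*(v + 7)) = v - 5
(3) = gcd(q*(q - 8)*(q - 3), (q - 8)*(q - 5*u)*(q - u)) = q - 8
(4) = p^2 + 10*p + 24
(5) = gcd(l*(l + 4)*(l + 5), (l - 1)*(l + 4)*(l + 5)) = l^2 + 9*l + 20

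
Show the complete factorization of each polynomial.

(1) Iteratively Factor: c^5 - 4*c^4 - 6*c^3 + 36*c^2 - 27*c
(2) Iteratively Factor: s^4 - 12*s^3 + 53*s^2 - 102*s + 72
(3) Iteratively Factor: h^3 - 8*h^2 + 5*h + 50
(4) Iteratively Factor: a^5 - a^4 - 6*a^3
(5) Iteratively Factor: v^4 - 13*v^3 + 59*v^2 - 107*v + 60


(1) = (c - 1)*(c^4 - 3*c^3 - 9*c^2 + 27*c) = (c - 3)*(c - 1)*(c^3 - 9*c) = (c - 3)^2*(c - 1)*(c^2 + 3*c) = (c - 3)^2*(c - 1)*(c + 3)*(c)
(2) = (s - 3)*(s^3 - 9*s^2 + 26*s - 24) = (s - 3)*(s - 2)*(s^2 - 7*s + 12) = (s - 4)*(s - 3)*(s - 2)*(s - 3)
(3) = (h - 5)*(h^2 - 3*h - 10) = (h - 5)*(h + 2)*(h - 5)
(4) = (a)*(a^4 - a^3 - 6*a^2) = a^2*(a^3 - a^2 - 6*a) = a^3*(a^2 - a - 6) = a^3*(a - 3)*(a + 2)
(5) = (v - 3)*(v^3 - 10*v^2 + 29*v - 20) = (v - 3)*(v - 1)*(v^2 - 9*v + 20) = (v - 5)*(v - 3)*(v - 1)*(v - 4)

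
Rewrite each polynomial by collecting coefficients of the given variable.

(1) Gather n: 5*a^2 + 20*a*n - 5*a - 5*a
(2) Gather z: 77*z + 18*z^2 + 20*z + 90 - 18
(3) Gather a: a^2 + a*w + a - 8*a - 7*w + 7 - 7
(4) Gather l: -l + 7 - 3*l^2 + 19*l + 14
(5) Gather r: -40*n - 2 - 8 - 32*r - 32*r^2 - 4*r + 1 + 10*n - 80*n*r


(1) = 5*a^2 + 20*a*n - 10*a
(2) = 18*z^2 + 97*z + 72
(3) = a^2 + a*(w - 7) - 7*w
(4) = -3*l^2 + 18*l + 21
(5) = -30*n - 32*r^2 + r*(-80*n - 36) - 9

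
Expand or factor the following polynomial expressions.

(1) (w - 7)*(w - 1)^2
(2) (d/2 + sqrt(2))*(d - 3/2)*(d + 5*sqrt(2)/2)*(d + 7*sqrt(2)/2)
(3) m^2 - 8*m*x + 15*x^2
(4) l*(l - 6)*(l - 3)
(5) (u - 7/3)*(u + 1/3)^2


(1) = w^3 - 9*w^2 + 15*w - 7
(2) = d^4/2 - 3*d^3/4 + 4*sqrt(2)*d^3 - 6*sqrt(2)*d^2 + 83*d^2/4 - 249*d/8 + 35*sqrt(2)*d/2 - 105*sqrt(2)/4
(3) = (m - 5*x)*(m - 3*x)
(4) = l^3 - 9*l^2 + 18*l
(5) = u^3 - 5*u^2/3 - 13*u/9 - 7/27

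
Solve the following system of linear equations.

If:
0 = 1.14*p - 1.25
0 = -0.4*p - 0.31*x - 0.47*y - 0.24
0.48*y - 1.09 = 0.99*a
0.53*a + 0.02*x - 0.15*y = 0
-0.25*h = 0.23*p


Then:
a = 2.87
h = -1.01
p = 1.10
x = -14.60
y = 8.18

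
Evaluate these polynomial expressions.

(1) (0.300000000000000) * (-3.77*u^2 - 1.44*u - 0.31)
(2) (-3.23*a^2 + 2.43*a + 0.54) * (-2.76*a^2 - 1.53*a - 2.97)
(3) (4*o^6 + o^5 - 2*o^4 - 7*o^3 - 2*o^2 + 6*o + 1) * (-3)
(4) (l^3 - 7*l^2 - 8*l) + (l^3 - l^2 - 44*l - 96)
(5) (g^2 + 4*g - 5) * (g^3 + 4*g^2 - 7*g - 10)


(1) = -1.131*u^2 - 0.432*u - 0.093
(2) = 8.9148*a^4 - 1.7649*a^3 + 4.3848*a^2 - 8.0433*a - 1.6038
(3) = -12*o^6 - 3*o^5 + 6*o^4 + 21*o^3 + 6*o^2 - 18*o - 3
(4) = 2*l^3 - 8*l^2 - 52*l - 96
(5) = g^5 + 8*g^4 + 4*g^3 - 58*g^2 - 5*g + 50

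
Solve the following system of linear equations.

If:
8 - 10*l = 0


Then:
l = 4/5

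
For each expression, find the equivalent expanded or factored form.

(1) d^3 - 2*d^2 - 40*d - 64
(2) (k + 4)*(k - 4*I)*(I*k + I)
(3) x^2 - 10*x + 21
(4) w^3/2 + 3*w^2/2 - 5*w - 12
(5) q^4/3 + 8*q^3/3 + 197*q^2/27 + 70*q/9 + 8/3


(1) = (d - 8)*(d + 2)*(d + 4)
(2) = I*k^3 + 4*k^2 + 5*I*k^2 + 20*k + 4*I*k + 16
(3) = (x - 7)*(x - 3)
(4) = (w/2 + 1)*(w - 3)*(w + 4)
(5) = (q/3 + 1)*(q + 2/3)*(q + 4/3)*(q + 3)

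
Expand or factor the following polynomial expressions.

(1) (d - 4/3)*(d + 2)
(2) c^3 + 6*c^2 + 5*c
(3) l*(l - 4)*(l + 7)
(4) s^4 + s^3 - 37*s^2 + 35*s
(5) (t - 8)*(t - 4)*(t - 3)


(1) = d^2 + 2*d/3 - 8/3
(2) = c*(c + 1)*(c + 5)
(3) = l^3 + 3*l^2 - 28*l
(4) = s*(s - 5)*(s - 1)*(s + 7)
(5) = t^3 - 15*t^2 + 68*t - 96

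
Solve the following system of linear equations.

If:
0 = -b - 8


Then:
b = -8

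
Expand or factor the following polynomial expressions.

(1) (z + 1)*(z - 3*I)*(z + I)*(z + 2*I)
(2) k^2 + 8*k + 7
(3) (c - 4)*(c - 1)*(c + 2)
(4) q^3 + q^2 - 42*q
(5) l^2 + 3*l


(1) = z^4 + z^3 + 7*z^2 + 7*z + 6*I*z + 6*I
(2) = (k + 1)*(k + 7)
(3) = c^3 - 3*c^2 - 6*c + 8
(4) = q*(q - 6)*(q + 7)
(5) = l*(l + 3)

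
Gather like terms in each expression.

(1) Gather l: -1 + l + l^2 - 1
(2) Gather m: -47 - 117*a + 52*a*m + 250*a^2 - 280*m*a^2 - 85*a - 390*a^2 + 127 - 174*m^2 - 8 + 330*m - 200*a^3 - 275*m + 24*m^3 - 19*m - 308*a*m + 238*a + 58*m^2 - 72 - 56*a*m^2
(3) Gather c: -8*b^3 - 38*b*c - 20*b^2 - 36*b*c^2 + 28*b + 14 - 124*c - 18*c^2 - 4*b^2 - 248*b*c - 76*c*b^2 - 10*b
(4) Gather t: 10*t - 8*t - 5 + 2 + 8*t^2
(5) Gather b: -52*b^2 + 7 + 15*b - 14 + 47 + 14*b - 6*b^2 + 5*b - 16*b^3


(1) = l^2 + l - 2
(2) = -200*a^3 - 140*a^2 + 36*a + 24*m^3 + m^2*(-56*a - 116) + m*(-280*a^2 - 256*a + 36)
(3) = -8*b^3 - 24*b^2 + 18*b + c^2*(-36*b - 18) + c*(-76*b^2 - 286*b - 124) + 14
(4) = 8*t^2 + 2*t - 3
(5) = -16*b^3 - 58*b^2 + 34*b + 40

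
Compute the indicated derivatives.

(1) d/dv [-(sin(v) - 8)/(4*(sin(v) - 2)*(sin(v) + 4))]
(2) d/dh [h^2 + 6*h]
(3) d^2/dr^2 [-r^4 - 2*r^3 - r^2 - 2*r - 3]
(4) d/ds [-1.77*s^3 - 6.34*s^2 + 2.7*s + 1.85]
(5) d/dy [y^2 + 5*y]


(1) = (sin(v)^2 - 16*sin(v) - 8)*cos(v)/(4*(sin(v) - 2)^2*(sin(v) + 4)^2)
(2) = 2*h + 6
(3) = -12*r^2 - 12*r - 2
(4) = -5.31*s^2 - 12.68*s + 2.7
(5) = 2*y + 5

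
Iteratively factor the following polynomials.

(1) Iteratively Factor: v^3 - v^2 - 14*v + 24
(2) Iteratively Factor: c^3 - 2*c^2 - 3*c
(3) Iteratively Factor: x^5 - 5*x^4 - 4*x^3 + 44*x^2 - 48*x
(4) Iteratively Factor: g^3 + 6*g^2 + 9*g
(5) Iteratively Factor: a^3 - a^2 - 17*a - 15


(1) = (v + 4)*(v^2 - 5*v + 6) = (v - 2)*(v + 4)*(v - 3)
(2) = (c + 1)*(c^2 - 3*c) = (c - 3)*(c + 1)*(c)
(3) = (x)*(x^4 - 5*x^3 - 4*x^2 + 44*x - 48) = x*(x - 2)*(x^3 - 3*x^2 - 10*x + 24) = x*(x - 2)^2*(x^2 - x - 12) = x*(x - 4)*(x - 2)^2*(x + 3)
(4) = (g + 3)*(g^2 + 3*g) = (g + 3)^2*(g)
(5) = (a + 3)*(a^2 - 4*a - 5) = (a - 5)*(a + 3)*(a + 1)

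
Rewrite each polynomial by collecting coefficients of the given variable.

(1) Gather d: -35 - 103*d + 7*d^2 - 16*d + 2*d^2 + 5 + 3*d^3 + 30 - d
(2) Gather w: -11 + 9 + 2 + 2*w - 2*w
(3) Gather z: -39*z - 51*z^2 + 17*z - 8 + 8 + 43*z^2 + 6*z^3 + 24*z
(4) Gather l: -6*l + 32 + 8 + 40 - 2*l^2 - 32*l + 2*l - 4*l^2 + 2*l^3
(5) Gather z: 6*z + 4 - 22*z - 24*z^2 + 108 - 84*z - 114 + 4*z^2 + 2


(1) = 3*d^3 + 9*d^2 - 120*d
(2) = 0
(3) = 6*z^3 - 8*z^2 + 2*z
(4) = 2*l^3 - 6*l^2 - 36*l + 80
(5) = -20*z^2 - 100*z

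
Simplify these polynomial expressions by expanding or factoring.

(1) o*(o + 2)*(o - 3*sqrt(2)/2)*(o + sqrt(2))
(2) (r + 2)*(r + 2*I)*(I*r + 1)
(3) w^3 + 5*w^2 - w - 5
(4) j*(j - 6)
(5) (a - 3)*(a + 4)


(1) = o^4 - sqrt(2)*o^3/2 + 2*o^3 - 3*o^2 - sqrt(2)*o^2 - 6*o
(2) = I*r^3 - r^2 + 2*I*r^2 - 2*r + 2*I*r + 4*I
(3) = (w - 1)*(w + 1)*(w + 5)
(4) = j^2 - 6*j
(5) = a^2 + a - 12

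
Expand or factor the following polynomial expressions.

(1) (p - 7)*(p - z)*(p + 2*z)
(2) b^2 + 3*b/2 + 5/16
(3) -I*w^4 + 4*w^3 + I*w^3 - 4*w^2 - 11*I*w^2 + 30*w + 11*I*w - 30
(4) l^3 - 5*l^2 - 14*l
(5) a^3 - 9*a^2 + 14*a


(1) = p^3 + p^2*z - 7*p^2 - 2*p*z^2 - 7*p*z + 14*z^2
(2) = (b + 1/4)*(b + 5/4)
(3) = (w - 3*I)*(w + 2*I)*(w + 5*I)*(-I*w + I)
(4) = l*(l - 7)*(l + 2)
(5) = a*(a - 7)*(a - 2)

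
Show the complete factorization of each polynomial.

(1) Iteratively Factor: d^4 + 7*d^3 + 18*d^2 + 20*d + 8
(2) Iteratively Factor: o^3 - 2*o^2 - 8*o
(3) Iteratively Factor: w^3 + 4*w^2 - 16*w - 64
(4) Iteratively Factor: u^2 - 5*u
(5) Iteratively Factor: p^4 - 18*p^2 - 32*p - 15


(1) = (d + 1)*(d^3 + 6*d^2 + 12*d + 8) = (d + 1)*(d + 2)*(d^2 + 4*d + 4) = (d + 1)*(d + 2)^2*(d + 2)
(2) = (o + 2)*(o^2 - 4*o) = (o - 4)*(o + 2)*(o)
(3) = (w + 4)*(w^2 - 16) = (w + 4)^2*(w - 4)
(4) = (u - 5)*(u)
(5) = (p + 3)*(p^3 - 3*p^2 - 9*p - 5) = (p - 5)*(p + 3)*(p^2 + 2*p + 1) = (p - 5)*(p + 1)*(p + 3)*(p + 1)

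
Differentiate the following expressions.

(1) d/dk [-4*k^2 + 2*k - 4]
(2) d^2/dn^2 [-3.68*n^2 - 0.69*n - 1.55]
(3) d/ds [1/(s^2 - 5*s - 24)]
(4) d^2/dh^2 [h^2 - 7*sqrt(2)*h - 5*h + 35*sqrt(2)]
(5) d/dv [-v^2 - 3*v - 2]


(1) = 2 - 8*k
(2) = -7.36000000000000
(3) = (5 - 2*s)/(-s^2 + 5*s + 24)^2
(4) = 2
(5) = -2*v - 3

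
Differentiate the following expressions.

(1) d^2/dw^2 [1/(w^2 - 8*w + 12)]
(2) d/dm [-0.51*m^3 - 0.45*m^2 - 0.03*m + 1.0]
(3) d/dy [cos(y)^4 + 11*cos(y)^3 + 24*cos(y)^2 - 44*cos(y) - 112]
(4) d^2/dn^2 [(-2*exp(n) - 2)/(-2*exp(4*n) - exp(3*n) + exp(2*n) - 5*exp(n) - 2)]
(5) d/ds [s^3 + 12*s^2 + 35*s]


(1) = 2*(-w^2 + 8*w + 4*(w - 4)^2 - 12)/(w^2 - 8*w + 12)^3
(2) = -1.53*m^2 - 0.9*m - 0.03
(3) = (-4*cos(y)^3 - 33*cos(y)^2 - 48*cos(y) + 44)*sin(y)
(4) = (72*exp(8*n) + 172*exp(7*n) + 92*exp(6*n) - 216*exp(5*n) - 256*exp(4*n) - 142*exp(3*n) - 42*exp(2*n) + 46*exp(n) - 12)*exp(n)/(8*exp(12*n) + 12*exp(11*n) - 6*exp(10*n) + 49*exp(9*n) + 87*exp(8*n) - 18*exp(7*n) + 101*exp(6*n) + 198*exp(5*n) + 15*exp(4*n) + 77*exp(3*n) + 138*exp(2*n) + 60*exp(n) + 8)
(5) = 3*s^2 + 24*s + 35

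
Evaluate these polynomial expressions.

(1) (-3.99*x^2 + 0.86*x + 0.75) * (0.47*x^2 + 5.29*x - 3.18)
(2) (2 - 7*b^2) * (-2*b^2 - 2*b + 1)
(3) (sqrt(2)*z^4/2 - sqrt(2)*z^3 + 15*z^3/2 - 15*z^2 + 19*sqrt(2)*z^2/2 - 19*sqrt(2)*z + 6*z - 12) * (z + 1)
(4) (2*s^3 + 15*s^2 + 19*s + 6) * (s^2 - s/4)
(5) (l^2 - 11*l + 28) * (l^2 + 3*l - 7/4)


(1) = -1.8753*x^4 - 20.7029*x^3 + 17.5901*x^2 + 1.2327*x - 2.385
(2) = 14*b^4 + 14*b^3 - 11*b^2 - 4*b + 2
(3) = sqrt(2)*z^5/2 - sqrt(2)*z^4/2 + 15*z^4/2 - 15*z^3/2 + 17*sqrt(2)*z^3/2 - 19*sqrt(2)*z^2/2 - 9*z^2 - 19*sqrt(2)*z - 6*z - 12
(4) = 2*s^5 + 29*s^4/2 + 61*s^3/4 + 5*s^2/4 - 3*s/2
(5) = l^4 - 8*l^3 - 27*l^2/4 + 413*l/4 - 49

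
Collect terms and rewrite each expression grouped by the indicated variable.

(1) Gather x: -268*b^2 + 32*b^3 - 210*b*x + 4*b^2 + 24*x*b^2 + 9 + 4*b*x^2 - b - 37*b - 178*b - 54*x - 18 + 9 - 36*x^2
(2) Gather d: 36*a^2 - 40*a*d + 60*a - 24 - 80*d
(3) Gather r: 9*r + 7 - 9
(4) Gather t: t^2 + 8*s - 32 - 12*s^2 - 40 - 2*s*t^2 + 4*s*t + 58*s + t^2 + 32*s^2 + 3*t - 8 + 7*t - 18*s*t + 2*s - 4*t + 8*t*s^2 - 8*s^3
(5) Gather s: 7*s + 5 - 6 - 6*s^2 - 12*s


(1) = 32*b^3 - 264*b^2 - 216*b + x^2*(4*b - 36) + x*(24*b^2 - 210*b - 54)
(2) = 36*a^2 + 60*a + d*(-40*a - 80) - 24
(3) = 9*r - 2
(4) = -8*s^3 + 20*s^2 + 68*s + t^2*(2 - 2*s) + t*(8*s^2 - 14*s + 6) - 80
(5) = -6*s^2 - 5*s - 1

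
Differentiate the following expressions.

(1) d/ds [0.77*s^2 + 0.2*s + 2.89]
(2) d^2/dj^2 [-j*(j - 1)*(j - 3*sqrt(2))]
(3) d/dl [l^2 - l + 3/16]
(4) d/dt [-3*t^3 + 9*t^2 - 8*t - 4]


(1) = 1.54*s + 0.2
(2) = -6*j + 2 + 6*sqrt(2)
(3) = 2*l - 1
(4) = -9*t^2 + 18*t - 8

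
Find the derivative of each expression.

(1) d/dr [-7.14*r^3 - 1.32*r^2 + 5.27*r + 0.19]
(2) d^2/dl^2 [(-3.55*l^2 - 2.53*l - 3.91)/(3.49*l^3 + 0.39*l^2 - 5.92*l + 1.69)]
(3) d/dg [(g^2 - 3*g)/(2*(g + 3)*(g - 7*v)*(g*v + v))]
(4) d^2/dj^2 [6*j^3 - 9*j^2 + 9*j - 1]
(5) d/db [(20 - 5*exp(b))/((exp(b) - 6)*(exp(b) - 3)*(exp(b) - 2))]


(1) = -21.42*r^2 - 2.64*r + 5.27
(2) = (-86.47871*l^6 - 184.893918*l^5 - 1032.22683*l^4 + 86.2794*l^3 + 674.239248*l^2 + 202.539012*l - 339.811284)/(42.508549*l^9 + 14.250717*l^8 - 214.726089*l^7 + 13.466154*l^6 + 378.036066*l^5 - 167.725077*l^4 - 200.982553*l^3 + 181.026885*l^2 - 50.724336*l + 4.826809)
(3) = (g*(3 - g)*(g + 1)*(g + 3) + g*(3 - g)*(g + 1)*(g - 7*v) - g*(g - 3)*(g + 3)*(g - 7*v) + (g + 1)*(g + 3)*(g - 7*v)*(2*g - 3))/(2*v*(g + 1)^2*(g + 3)^2*(g - 7*v)^2)
(4) = 36*j - 18
(5) = (10*exp(3*b) - 115*exp(2*b) + 440*exp(b) - 540)*exp(b)/(exp(6*b) - 22*exp(5*b) + 193*exp(4*b) - 864*exp(3*b) + 2088*exp(2*b) - 2592*exp(b) + 1296)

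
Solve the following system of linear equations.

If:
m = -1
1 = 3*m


Then:
No Solution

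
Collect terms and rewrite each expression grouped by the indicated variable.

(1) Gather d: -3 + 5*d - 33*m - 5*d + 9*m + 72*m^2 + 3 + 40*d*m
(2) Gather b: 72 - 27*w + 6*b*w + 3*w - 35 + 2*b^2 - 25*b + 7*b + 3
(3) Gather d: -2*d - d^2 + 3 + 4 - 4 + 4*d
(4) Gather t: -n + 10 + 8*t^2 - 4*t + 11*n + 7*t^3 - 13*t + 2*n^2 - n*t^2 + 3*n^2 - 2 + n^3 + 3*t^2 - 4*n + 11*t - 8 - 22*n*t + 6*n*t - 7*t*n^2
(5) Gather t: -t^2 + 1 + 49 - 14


(1) = 40*d*m + 72*m^2 - 24*m
(2) = 2*b^2 + b*(6*w - 18) - 24*w + 40
(3) = -d^2 + 2*d + 3
(4) = n^3 + 5*n^2 + 6*n + 7*t^3 + t^2*(11 - n) + t*(-7*n^2 - 16*n - 6)
(5) = 36 - t^2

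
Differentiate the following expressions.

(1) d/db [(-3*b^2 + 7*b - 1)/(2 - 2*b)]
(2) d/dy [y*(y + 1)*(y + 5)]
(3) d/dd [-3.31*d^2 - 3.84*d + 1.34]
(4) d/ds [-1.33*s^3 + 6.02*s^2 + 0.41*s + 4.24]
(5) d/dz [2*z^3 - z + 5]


(1) = 3*(b^2 - 2*b + 2)/(2*(b^2 - 2*b + 1))
(2) = 3*y^2 + 12*y + 5
(3) = -6.62*d - 3.84
(4) = -3.99*s^2 + 12.04*s + 0.41
(5) = 6*z^2 - 1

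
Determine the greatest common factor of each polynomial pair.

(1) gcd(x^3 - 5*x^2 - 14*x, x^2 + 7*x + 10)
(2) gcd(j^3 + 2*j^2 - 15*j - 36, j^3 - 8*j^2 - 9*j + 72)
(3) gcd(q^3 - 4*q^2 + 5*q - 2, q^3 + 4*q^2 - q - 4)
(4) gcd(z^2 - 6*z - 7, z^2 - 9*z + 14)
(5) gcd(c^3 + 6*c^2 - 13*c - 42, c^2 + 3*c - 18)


(1) = x + 2
(2) = j + 3
(3) = gcd((q - 2)*(q - 1)^2, (q - 1)*(q + 1)*(q + 4)) = q - 1
(4) = z - 7
(5) = c - 3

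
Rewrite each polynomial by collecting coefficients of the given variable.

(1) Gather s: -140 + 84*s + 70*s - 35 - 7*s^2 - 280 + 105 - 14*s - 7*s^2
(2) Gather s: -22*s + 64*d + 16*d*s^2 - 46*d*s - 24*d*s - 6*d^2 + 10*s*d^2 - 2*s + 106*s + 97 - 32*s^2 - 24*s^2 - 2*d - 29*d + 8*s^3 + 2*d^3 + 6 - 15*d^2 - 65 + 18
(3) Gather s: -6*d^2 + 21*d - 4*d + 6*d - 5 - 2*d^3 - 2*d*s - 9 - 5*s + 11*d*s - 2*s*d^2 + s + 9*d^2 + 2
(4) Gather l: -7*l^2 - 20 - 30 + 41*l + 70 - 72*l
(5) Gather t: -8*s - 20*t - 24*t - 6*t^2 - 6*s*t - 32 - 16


(1) = -14*s^2 + 140*s - 350
(2) = 2*d^3 - 21*d^2 + 33*d + 8*s^3 + s^2*(16*d - 56) + s*(10*d^2 - 70*d + 82) + 56
(3) = -2*d^3 + 3*d^2 + 23*d + s*(-2*d^2 + 9*d - 4) - 12
(4) = -7*l^2 - 31*l + 20
(5) = -8*s - 6*t^2 + t*(-6*s - 44) - 48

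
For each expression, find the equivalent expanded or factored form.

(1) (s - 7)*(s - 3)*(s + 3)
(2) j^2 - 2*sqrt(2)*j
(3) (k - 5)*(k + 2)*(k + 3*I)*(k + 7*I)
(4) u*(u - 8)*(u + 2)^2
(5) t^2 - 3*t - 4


(1) = s^3 - 7*s^2 - 9*s + 63
(2) = j*(j - 2*sqrt(2))
(3) = k^4 - 3*k^3 + 10*I*k^3 - 31*k^2 - 30*I*k^2 + 63*k - 100*I*k + 210
(4) = u^4 - 4*u^3 - 28*u^2 - 32*u
(5) = (t - 4)*(t + 1)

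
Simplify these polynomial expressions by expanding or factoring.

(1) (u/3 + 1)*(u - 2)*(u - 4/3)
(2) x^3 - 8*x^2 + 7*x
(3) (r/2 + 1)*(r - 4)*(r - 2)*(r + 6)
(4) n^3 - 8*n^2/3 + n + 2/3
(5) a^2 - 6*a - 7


(1) = u^3/3 - u^2/9 - 22*u/9 + 8/3
(2) = x*(x - 7)*(x - 1)
(3) = r^4/2 + r^3 - 14*r^2 - 4*r + 48
(4) = (n - 2)*(n - 1)*(n + 1/3)
(5) = (a - 7)*(a + 1)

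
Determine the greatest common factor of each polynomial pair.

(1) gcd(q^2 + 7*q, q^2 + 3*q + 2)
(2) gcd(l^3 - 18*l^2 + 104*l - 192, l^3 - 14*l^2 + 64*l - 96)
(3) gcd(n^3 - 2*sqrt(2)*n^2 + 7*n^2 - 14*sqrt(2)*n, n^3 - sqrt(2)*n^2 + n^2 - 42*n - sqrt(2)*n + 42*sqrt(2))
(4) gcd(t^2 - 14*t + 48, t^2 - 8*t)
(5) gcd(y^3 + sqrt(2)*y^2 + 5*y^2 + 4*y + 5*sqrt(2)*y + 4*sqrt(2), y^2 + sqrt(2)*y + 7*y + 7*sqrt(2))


(1) = 1
(2) = gcd((l - 8)*(l - 6)*(l - 4), (l - 6)*(l - 4)^2) = l^2 - 10*l + 24
(3) = gcd(n*(n + 7)*(n - 2*sqrt(2)), (n - 6)*(n + 7)*(n - sqrt(2))) = n + 7
(4) = gcd((t - 8)*(t - 6), t*(t - 8)) = t - 8
(5) = gcd((y + 1)*(y + 4)*(y + sqrt(2)), (y + 7)*(y + sqrt(2))) = y + sqrt(2)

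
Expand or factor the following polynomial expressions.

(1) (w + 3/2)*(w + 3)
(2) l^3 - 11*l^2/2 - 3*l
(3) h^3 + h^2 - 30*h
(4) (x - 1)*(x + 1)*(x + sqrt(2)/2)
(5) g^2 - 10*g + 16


(1) = w^2 + 9*w/2 + 9/2
(2) = l*(l - 6)*(l + 1/2)
(3) = h*(h - 5)*(h + 6)
(4) = x^3 + sqrt(2)*x^2/2 - x - sqrt(2)/2
(5) = (g - 8)*(g - 2)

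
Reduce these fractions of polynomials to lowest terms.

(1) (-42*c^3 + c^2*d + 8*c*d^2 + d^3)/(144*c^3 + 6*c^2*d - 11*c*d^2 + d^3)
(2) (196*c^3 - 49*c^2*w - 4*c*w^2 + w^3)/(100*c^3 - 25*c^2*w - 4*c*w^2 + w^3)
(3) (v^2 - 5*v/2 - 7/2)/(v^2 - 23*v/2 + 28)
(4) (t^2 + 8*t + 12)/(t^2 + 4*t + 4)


(1) = (-14*c^2 + 5*c*d + d^2)/(48*c^2 - 14*c*d + d^2)
(2) = (-49*c^2 + w^2)/(-25*c^2 + w^2)
(3) = (v + 1)/(v - 8)
(4) = (t + 6)/(t + 2)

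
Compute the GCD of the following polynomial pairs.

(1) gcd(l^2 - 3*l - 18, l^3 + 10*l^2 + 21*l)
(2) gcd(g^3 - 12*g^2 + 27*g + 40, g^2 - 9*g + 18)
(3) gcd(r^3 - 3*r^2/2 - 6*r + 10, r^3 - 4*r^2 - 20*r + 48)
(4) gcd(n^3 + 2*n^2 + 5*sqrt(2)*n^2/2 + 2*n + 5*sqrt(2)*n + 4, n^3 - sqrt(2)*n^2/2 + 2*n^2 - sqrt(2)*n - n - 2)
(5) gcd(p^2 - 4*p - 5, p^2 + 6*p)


(1) = l + 3
(2) = gcd((g - 8)*(g - 5)*(g + 1), (g - 6)*(g - 3)) = 1
(3) = r - 2
(4) = n^2 + n*(sqrt(2)/2 + 2) + sqrt(2)
(5) = 1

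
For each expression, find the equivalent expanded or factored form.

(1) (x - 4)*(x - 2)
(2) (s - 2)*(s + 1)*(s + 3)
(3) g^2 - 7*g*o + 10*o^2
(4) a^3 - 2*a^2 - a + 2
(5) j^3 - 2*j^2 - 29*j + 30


(1) = x^2 - 6*x + 8
(2) = s^3 + 2*s^2 - 5*s - 6
(3) = (g - 5*o)*(g - 2*o)
(4) = (a - 2)*(a - 1)*(a + 1)
(5) = (j - 6)*(j - 1)*(j + 5)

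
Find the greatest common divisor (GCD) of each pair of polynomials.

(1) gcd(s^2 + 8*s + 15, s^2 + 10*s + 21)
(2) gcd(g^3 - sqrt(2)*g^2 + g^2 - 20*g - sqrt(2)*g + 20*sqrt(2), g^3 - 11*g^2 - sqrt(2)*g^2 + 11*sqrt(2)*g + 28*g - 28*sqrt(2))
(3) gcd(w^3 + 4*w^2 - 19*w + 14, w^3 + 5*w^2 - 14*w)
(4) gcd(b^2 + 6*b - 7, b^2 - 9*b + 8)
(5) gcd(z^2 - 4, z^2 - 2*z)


(1) = gcd((s + 3)*(s + 5), (s + 3)*(s + 7)) = s + 3
(2) = g^2 + g*(-4 - sqrt(2)) + 4*sqrt(2)
(3) = w^2 + 5*w - 14
(4) = b - 1
(5) = z - 2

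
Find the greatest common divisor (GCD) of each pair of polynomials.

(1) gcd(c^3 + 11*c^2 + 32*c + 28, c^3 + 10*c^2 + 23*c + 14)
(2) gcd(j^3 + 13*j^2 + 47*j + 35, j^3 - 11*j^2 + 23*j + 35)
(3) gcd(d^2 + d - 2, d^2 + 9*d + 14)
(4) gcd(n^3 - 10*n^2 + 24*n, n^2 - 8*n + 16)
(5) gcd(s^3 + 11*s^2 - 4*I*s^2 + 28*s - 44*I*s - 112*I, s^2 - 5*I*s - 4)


(1) = gcd((c + 2)^2*(c + 7), (c + 1)*(c + 2)*(c + 7)) = c^2 + 9*c + 14
(2) = gcd((j + 1)*(j + 5)*(j + 7), (j - 7)*(j - 5)*(j + 1)) = j + 1
(3) = gcd((d - 1)*(d + 2), (d + 2)*(d + 7)) = d + 2
(4) = gcd(n*(n - 6)*(n - 4), (n - 4)^2) = n - 4
(5) = s - 4*I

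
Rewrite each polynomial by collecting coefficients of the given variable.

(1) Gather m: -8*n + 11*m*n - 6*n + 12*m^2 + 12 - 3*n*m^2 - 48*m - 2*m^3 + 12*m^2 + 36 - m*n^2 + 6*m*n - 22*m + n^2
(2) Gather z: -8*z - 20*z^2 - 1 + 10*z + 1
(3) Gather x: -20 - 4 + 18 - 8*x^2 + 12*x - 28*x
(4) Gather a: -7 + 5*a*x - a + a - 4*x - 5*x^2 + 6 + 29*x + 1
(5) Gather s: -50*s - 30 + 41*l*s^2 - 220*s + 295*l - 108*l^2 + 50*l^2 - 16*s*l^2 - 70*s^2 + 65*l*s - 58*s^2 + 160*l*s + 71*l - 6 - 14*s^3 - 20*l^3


(1) = -2*m^3 + m^2*(24 - 3*n) + m*(-n^2 + 17*n - 70) + n^2 - 14*n + 48
(2) = -20*z^2 + 2*z
(3) = -8*x^2 - 16*x - 6
(4) = 5*a*x - 5*x^2 + 25*x
(5) = -20*l^3 - 58*l^2 + 366*l - 14*s^3 + s^2*(41*l - 128) + s*(-16*l^2 + 225*l - 270) - 36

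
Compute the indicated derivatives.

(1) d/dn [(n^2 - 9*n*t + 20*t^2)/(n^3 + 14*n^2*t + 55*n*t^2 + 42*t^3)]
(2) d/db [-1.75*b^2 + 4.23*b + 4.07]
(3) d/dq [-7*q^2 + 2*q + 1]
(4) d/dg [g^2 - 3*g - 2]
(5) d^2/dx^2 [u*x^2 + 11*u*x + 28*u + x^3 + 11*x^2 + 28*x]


(1) = (-n^4 + 18*n^3*t + 121*n^2*t^2 - 476*n*t^3 - 1478*t^4)/(n^6 + 28*n^5*t + 306*n^4*t^2 + 1624*n^3*t^3 + 4201*n^2*t^4 + 4620*n*t^5 + 1764*t^6)
(2) = 4.23 - 3.5*b
(3) = 2 - 14*q
(4) = 2*g - 3
(5) = 2*u + 6*x + 22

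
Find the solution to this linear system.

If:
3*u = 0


Then:
u = 0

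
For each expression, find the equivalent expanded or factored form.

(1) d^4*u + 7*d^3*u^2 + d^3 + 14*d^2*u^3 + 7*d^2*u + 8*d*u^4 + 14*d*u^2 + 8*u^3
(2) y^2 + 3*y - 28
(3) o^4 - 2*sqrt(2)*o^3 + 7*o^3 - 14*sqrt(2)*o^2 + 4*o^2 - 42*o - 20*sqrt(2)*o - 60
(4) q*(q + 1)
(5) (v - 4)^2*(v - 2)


(1) = (d + u)*(d + 2*u)*(d + 4*u)*(d*u + 1)
(2) = (y - 4)*(y + 7)
(3) = (o + 2)*(o + 5)*(o - 3*sqrt(2))*(o + sqrt(2))
(4) = q^2 + q
(5) = v^3 - 10*v^2 + 32*v - 32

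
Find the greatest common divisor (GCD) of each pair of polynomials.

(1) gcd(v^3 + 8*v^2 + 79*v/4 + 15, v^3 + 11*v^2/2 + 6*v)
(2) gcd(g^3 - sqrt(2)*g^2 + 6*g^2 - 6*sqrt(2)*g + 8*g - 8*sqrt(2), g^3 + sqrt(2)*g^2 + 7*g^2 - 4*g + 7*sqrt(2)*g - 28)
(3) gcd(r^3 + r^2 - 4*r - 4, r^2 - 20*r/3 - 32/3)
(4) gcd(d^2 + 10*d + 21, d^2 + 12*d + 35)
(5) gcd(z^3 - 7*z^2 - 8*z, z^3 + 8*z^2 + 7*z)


(1) = gcd((v + 3/2)*(v + 5/2)*(v + 4), v*(v + 3/2)*(v + 4)) = v^2 + 11*v/2 + 6
(2) = gcd((g + 2)*(g + 4)*(g - sqrt(2)), (g + 7)*(g - sqrt(2))*(g + 2*sqrt(2))) = g - sqrt(2)
(3) = 1
(4) = gcd((d + 3)*(d + 7), (d + 5)*(d + 7)) = d + 7
(5) = gcd(z*(z - 8)*(z + 1), z*(z + 1)*(z + 7)) = z^2 + z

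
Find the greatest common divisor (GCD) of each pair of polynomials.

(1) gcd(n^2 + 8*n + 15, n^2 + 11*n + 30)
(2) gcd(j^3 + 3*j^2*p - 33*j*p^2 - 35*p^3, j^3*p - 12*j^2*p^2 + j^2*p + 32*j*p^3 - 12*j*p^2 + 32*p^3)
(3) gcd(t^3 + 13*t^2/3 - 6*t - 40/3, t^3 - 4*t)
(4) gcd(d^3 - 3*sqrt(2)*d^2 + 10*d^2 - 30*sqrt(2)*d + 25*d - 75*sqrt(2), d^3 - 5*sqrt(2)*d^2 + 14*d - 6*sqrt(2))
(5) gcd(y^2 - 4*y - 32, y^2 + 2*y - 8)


(1) = gcd((n + 3)*(n + 5), (n + 5)*(n + 6)) = n + 5
(2) = gcd((j - 5*p)*(j + p)*(j + 7*p), (j - 8*p)*(j - 4*p)*(j*p + p)) = 1
(3) = t - 2
(4) = d - 3*sqrt(2)
(5) = gcd((y - 8)*(y + 4), (y - 2)*(y + 4)) = y + 4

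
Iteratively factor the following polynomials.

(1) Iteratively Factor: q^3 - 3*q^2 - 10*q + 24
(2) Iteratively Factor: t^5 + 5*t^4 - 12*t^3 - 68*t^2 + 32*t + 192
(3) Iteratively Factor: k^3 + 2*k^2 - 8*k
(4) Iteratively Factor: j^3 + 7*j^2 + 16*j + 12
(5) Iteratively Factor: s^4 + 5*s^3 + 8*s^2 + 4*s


(1) = (q - 2)*(q^2 - q - 12) = (q - 2)*(q + 3)*(q - 4)
(2) = (t - 3)*(t^4 + 8*t^3 + 12*t^2 - 32*t - 64) = (t - 3)*(t + 4)*(t^3 + 4*t^2 - 4*t - 16) = (t - 3)*(t - 2)*(t + 4)*(t^2 + 6*t + 8) = (t - 3)*(t - 2)*(t + 2)*(t + 4)*(t + 4)
(3) = (k + 4)*(k^2 - 2*k) = (k - 2)*(k + 4)*(k)
(4) = (j + 2)*(j^2 + 5*j + 6) = (j + 2)*(j + 3)*(j + 2)
(5) = (s + 2)*(s^3 + 3*s^2 + 2*s) = s*(s + 2)*(s^2 + 3*s + 2) = s*(s + 1)*(s + 2)*(s + 2)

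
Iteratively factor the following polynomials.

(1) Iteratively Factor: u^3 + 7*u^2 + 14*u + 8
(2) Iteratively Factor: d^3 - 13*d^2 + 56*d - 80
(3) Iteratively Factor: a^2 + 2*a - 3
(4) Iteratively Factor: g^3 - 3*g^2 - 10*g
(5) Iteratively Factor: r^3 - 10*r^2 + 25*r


(1) = (u + 4)*(u^2 + 3*u + 2) = (u + 2)*(u + 4)*(u + 1)
(2) = (d - 4)*(d^2 - 9*d + 20) = (d - 4)^2*(d - 5)
(3) = (a + 3)*(a - 1)
(4) = (g)*(g^2 - 3*g - 10) = g*(g - 5)*(g + 2)
(5) = (r)*(r^2 - 10*r + 25) = r*(r - 5)*(r - 5)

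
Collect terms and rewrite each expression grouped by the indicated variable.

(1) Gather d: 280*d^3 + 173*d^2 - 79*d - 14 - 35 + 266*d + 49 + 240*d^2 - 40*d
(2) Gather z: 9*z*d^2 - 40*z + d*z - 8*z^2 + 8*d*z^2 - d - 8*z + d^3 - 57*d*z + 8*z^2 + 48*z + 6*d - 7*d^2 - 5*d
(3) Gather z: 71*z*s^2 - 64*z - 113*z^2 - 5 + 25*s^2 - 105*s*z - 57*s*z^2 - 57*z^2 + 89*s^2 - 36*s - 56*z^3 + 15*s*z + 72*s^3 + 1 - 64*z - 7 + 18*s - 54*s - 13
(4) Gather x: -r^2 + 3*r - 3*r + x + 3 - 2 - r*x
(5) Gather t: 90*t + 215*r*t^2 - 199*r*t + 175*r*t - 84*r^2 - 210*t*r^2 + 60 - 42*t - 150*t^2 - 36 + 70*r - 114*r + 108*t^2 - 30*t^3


(1) = 280*d^3 + 413*d^2 + 147*d
(2) = d^3 - 7*d^2 + 8*d*z^2 + z*(9*d^2 - 56*d)
(3) = 72*s^3 + 114*s^2 - 72*s - 56*z^3 + z^2*(-57*s - 170) + z*(71*s^2 - 90*s - 128) - 24
(4) = -r^2 + x*(1 - r) + 1
(5) = -84*r^2 - 44*r - 30*t^3 + t^2*(215*r - 42) + t*(-210*r^2 - 24*r + 48) + 24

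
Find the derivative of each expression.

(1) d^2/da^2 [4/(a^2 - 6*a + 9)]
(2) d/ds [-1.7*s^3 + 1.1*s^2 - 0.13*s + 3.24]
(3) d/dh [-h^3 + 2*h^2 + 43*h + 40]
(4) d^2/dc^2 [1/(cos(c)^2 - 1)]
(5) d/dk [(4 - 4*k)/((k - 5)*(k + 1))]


(1) = 24/(a^4 - 12*a^3 + 54*a^2 - 108*a + 81)
(2) = -5.1*s^2 + 2.2*s - 0.13
(3) = -3*h^2 + 4*h + 43
(4) = (4*sin(c)^2 - 6)/sin(c)^4
(5) = 4*(k^2 - 2*k + 9)/(k^4 - 8*k^3 + 6*k^2 + 40*k + 25)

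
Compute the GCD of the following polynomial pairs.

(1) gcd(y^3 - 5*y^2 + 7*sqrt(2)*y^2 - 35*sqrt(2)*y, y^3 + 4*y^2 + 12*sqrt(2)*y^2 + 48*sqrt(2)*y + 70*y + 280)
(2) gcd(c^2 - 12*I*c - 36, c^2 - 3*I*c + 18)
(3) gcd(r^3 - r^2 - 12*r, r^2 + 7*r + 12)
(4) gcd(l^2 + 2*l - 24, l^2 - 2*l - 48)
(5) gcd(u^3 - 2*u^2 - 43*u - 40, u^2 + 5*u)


(1) = gcd(y*(y - 5)*(y + 7*sqrt(2)), (y + 4)*(y + 5*sqrt(2))*(y + 7*sqrt(2))) = y + 7*sqrt(2)
(2) = gcd((c - 6*I)^2, (c - 6*I)*(c + 3*I)) = c - 6*I
(3) = r + 3
(4) = gcd((l - 4)*(l + 6), (l - 8)*(l + 6)) = l + 6
(5) = u + 5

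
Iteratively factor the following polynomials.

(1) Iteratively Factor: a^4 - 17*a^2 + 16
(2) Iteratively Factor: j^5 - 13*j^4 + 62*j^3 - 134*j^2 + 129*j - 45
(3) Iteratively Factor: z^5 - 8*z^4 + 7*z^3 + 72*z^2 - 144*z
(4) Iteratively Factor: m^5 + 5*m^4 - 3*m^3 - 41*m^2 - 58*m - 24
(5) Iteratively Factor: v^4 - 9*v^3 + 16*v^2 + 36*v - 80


(1) = (a - 4)*(a^3 + 4*a^2 - a - 4) = (a - 4)*(a + 1)*(a^2 + 3*a - 4) = (a - 4)*(a + 1)*(a + 4)*(a - 1)
(2) = (j - 1)*(j^4 - 12*j^3 + 50*j^2 - 84*j + 45) = (j - 1)^2*(j^3 - 11*j^2 + 39*j - 45) = (j - 3)*(j - 1)^2*(j^2 - 8*j + 15) = (j - 3)^2*(j - 1)^2*(j - 5)
(3) = (z - 4)*(z^4 - 4*z^3 - 9*z^2 + 36*z) = (z - 4)^2*(z^3 - 9*z) = (z - 4)^2*(z - 3)*(z^2 + 3*z) = (z - 4)^2*(z - 3)*(z + 3)*(z)
(4) = (m + 1)*(m^4 + 4*m^3 - 7*m^2 - 34*m - 24) = (m + 1)^2*(m^3 + 3*m^2 - 10*m - 24) = (m - 3)*(m + 1)^2*(m^2 + 6*m + 8) = (m - 3)*(m + 1)^2*(m + 4)*(m + 2)
(5) = (v - 5)*(v^3 - 4*v^2 - 4*v + 16) = (v - 5)*(v + 2)*(v^2 - 6*v + 8) = (v - 5)*(v - 4)*(v + 2)*(v - 2)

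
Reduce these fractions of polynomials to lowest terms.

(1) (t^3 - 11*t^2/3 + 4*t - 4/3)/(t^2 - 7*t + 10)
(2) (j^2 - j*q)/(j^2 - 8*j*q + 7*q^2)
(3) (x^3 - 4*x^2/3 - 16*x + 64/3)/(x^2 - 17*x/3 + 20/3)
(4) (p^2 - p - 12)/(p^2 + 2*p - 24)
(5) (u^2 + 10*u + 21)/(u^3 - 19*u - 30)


(1) = (3*t^2 - 5*t + 2)/(3*t - 15)
(2) = -j/(-j + 7*q)
(3) = (3*x^2 + 8*x - 16)/(3*x - 5)
(4) = (p + 3)/(p + 6)
(5) = (u + 7)/(u^2 - 3*u - 10)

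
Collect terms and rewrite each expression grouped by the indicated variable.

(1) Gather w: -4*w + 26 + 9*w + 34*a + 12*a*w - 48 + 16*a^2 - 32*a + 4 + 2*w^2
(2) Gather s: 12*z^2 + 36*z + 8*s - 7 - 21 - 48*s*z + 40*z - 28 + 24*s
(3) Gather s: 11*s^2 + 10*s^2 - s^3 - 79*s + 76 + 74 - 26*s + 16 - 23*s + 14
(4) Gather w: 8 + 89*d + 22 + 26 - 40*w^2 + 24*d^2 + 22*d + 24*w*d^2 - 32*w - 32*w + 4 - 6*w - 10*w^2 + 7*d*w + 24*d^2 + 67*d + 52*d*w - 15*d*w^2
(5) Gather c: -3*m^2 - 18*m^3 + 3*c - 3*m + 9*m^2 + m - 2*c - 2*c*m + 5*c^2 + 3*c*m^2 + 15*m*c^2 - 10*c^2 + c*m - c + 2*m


(1) = 16*a^2 + 2*a + 2*w^2 + w*(12*a + 5) - 18
(2) = s*(32 - 48*z) + 12*z^2 + 76*z - 56
(3) = -s^3 + 21*s^2 - 128*s + 180
(4) = 48*d^2 + 178*d + w^2*(-15*d - 50) + w*(24*d^2 + 59*d - 70) + 60
(5) = c^2*(15*m - 5) + c*(3*m^2 - m) - 18*m^3 + 6*m^2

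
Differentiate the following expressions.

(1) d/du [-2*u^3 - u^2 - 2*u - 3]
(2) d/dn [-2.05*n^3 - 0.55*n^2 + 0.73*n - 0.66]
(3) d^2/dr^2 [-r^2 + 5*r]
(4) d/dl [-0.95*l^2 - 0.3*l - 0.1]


(1) = -6*u^2 - 2*u - 2
(2) = -6.15*n^2 - 1.1*n + 0.73
(3) = -2
(4) = -1.9*l - 0.3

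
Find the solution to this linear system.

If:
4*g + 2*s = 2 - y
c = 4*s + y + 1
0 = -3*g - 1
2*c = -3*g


Then:
c = 1/2
g = -1/3
s = -23/12
y = 43/6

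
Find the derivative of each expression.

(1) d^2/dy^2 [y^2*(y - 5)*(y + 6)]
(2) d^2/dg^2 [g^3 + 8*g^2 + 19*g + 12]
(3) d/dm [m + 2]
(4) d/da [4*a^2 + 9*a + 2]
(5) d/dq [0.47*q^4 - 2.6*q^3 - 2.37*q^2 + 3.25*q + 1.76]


(1) = 12*y^2 + 6*y - 60
(2) = 6*g + 16
(3) = 1
(4) = 8*a + 9
(5) = 1.88*q^3 - 7.8*q^2 - 4.74*q + 3.25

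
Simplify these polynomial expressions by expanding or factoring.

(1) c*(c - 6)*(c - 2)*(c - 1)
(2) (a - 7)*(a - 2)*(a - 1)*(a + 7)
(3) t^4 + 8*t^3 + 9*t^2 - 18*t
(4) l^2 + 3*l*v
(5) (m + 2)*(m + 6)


(1) = c^4 - 9*c^3 + 20*c^2 - 12*c
(2) = a^4 - 3*a^3 - 47*a^2 + 147*a - 98
(3) = t*(t - 1)*(t + 3)*(t + 6)
(4) = l*(l + 3*v)
(5) = m^2 + 8*m + 12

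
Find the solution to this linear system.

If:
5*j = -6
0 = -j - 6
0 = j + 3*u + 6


Then:
No Solution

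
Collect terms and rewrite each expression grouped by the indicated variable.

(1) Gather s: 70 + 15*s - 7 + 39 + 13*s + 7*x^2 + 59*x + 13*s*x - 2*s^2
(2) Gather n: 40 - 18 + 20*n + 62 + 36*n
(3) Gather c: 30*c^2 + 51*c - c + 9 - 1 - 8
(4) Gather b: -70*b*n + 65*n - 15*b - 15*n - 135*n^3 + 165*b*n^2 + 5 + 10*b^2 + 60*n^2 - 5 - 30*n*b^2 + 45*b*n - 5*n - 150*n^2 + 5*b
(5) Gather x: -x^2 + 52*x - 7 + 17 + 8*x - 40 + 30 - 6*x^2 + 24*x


(1) = -2*s^2 + s*(13*x + 28) + 7*x^2 + 59*x + 102
(2) = 56*n + 84
(3) = 30*c^2 + 50*c
(4) = b^2*(10 - 30*n) + b*(165*n^2 - 25*n - 10) - 135*n^3 - 90*n^2 + 45*n
(5) = -7*x^2 + 84*x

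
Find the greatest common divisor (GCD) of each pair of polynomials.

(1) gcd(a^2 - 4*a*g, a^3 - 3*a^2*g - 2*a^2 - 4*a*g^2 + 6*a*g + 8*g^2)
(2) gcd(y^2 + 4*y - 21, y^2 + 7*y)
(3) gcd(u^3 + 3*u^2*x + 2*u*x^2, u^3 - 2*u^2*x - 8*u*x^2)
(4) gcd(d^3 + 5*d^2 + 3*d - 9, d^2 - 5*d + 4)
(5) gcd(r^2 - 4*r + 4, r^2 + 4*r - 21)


(1) = a - 4*g
(2) = y + 7
(3) = u^2 + 2*u*x
(4) = gcd((d - 1)*(d + 3)^2, (d - 4)*(d - 1)) = d - 1
(5) = 1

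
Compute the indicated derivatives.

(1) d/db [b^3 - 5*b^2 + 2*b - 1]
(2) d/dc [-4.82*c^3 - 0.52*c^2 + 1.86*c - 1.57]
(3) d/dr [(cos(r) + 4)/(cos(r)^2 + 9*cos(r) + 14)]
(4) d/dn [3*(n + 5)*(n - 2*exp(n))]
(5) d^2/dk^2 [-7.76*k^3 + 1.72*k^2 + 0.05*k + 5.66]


(1) = 3*b^2 - 10*b + 2
(2) = -14.46*c^2 - 1.04*c + 1.86
(3) = (cos(r)^2 + 8*cos(r) + 22)*sin(r)/(cos(r)^2 + 9*cos(r) + 14)^2
(4) = -6*n*exp(n) + 6*n - 36*exp(n) + 15
(5) = 3.44 - 46.56*k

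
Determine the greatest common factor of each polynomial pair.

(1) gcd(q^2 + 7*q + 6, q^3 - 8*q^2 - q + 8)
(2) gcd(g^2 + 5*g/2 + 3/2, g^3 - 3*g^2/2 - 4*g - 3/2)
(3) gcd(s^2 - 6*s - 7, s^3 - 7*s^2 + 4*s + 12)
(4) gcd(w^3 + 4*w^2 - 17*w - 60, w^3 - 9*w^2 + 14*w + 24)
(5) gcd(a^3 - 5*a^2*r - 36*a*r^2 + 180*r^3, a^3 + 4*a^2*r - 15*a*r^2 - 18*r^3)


(1) = q + 1
(2) = g + 1
(3) = s + 1
(4) = gcd((w - 4)*(w + 3)*(w + 5), (w - 6)*(w - 4)*(w + 1)) = w - 4
(5) = a + 6*r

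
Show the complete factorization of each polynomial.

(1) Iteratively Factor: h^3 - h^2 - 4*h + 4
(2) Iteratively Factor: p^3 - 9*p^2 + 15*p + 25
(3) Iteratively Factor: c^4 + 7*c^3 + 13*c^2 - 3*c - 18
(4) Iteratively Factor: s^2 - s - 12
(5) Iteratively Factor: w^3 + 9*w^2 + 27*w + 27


(1) = (h - 2)*(h^2 + h - 2) = (h - 2)*(h - 1)*(h + 2)
(2) = (p - 5)*(p^2 - 4*p - 5) = (p - 5)^2*(p + 1)
(3) = (c - 1)*(c^3 + 8*c^2 + 21*c + 18) = (c - 1)*(c + 2)*(c^2 + 6*c + 9) = (c - 1)*(c + 2)*(c + 3)*(c + 3)
(4) = (s + 3)*(s - 4)
(5) = (w + 3)*(w^2 + 6*w + 9) = (w + 3)^2*(w + 3)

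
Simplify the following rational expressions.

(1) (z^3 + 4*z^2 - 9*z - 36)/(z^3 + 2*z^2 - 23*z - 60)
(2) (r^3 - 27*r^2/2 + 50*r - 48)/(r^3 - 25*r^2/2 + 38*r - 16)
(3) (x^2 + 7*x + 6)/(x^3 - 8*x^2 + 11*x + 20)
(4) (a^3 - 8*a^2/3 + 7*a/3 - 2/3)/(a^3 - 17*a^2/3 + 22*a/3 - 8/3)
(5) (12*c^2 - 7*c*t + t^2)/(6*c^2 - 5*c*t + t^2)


(1) = (z - 3)/(z - 5)
(2) = (2*r - 3)/(2*r - 1)
(3) = (x + 6)/(x^2 - 9*x + 20)
(4) = (a - 1)/(a - 4)
(5) = (-4*c + t)/(-2*c + t)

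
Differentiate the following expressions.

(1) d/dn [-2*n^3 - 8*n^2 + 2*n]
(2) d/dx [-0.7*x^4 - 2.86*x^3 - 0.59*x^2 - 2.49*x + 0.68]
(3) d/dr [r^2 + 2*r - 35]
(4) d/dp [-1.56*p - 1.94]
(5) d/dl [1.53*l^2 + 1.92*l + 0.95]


(1) = -6*n^2 - 16*n + 2
(2) = -2.8*x^3 - 8.58*x^2 - 1.18*x - 2.49
(3) = 2*r + 2
(4) = -1.56000000000000
(5) = 3.06*l + 1.92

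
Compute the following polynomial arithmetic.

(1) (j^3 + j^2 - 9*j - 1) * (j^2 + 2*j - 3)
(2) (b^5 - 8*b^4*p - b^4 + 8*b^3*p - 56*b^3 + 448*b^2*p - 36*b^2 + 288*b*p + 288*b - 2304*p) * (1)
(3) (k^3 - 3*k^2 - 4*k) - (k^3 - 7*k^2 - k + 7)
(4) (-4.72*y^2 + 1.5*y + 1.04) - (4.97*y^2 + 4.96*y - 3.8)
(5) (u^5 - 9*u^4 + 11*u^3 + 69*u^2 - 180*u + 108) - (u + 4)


(1) = j^5 + 3*j^4 - 10*j^3 - 22*j^2 + 25*j + 3
(2) = b^5 - 8*b^4*p - b^4 + 8*b^3*p - 56*b^3 + 448*b^2*p - 36*b^2 + 288*b*p + 288*b - 2304*p
(3) = 4*k^2 - 3*k - 7
(4) = -9.69*y^2 - 3.46*y + 4.84
(5) = u^5 - 9*u^4 + 11*u^3 + 69*u^2 - 181*u + 104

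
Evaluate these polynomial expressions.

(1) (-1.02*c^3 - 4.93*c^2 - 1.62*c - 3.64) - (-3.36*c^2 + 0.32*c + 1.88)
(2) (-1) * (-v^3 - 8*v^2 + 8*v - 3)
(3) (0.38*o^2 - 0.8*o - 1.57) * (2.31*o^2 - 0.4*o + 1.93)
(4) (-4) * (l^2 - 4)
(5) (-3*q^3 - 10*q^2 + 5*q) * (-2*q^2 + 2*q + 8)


(1) = -1.02*c^3 - 1.57*c^2 - 1.94*c - 5.52
(2) = v^3 + 8*v^2 - 8*v + 3
(3) = 0.8778*o^4 - 2.0*o^3 - 2.5733*o^2 - 0.916*o - 3.0301
(4) = 16 - 4*l^2
(5) = 6*q^5 + 14*q^4 - 54*q^3 - 70*q^2 + 40*q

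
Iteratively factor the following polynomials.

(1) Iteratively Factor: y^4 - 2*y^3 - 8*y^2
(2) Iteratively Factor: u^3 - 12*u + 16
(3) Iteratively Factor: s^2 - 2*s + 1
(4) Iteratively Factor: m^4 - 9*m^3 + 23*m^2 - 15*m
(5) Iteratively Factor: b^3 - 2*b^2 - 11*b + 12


(1) = (y)*(y^3 - 2*y^2 - 8*y) = y^2*(y^2 - 2*y - 8) = y^2*(y - 4)*(y + 2)
(2) = (u + 4)*(u^2 - 4*u + 4) = (u - 2)*(u + 4)*(u - 2)
(3) = (s - 1)*(s - 1)
(4) = (m - 5)*(m^3 - 4*m^2 + 3*m) = (m - 5)*(m - 3)*(m^2 - m) = m*(m - 5)*(m - 3)*(m - 1)
(5) = (b - 4)*(b^2 + 2*b - 3) = (b - 4)*(b - 1)*(b + 3)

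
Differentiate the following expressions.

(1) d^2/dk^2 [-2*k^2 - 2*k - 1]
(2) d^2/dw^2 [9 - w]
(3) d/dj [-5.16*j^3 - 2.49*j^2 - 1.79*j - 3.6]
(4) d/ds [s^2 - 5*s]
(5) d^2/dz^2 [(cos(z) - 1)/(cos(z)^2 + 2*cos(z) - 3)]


(1) = -4
(2) = 0
(3) = -15.48*j^2 - 4.98*j - 1.79
(4) = 2*s - 5
(5) = (sin(z)^2 + 3*cos(z) + 1)/(cos(z) + 3)^3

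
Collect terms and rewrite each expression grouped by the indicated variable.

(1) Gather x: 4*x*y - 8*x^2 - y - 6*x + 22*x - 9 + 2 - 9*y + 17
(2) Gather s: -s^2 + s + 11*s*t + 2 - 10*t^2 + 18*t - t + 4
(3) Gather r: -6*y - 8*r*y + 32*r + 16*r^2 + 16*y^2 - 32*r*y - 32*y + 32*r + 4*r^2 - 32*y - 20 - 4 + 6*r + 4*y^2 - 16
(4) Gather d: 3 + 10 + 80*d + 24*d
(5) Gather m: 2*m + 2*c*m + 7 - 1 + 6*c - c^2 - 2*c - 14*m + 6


(1) = -8*x^2 + x*(4*y + 16) - 10*y + 10
(2) = -s^2 + s*(11*t + 1) - 10*t^2 + 17*t + 6
(3) = 20*r^2 + r*(70 - 40*y) + 20*y^2 - 70*y - 40
(4) = 104*d + 13
(5) = -c^2 + 4*c + m*(2*c - 12) + 12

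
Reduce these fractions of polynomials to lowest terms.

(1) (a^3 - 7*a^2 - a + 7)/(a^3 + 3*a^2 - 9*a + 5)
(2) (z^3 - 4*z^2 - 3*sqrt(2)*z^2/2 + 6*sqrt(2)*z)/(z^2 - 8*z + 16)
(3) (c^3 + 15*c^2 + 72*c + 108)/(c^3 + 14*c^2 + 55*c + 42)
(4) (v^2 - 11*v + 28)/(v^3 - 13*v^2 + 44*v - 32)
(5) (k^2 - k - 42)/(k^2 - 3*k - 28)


(1) = (a^2 - 6*a - 7)/(a^2 + 4*a - 5)
(2) = (2*z^2 - 3*sqrt(2)*z)/(2*z - 8)
(3) = (c^2 + 9*c + 18)/(c^2 + 8*c + 7)
(4) = (v - 7)/(v^2 - 9*v + 8)
(5) = (k + 6)/(k + 4)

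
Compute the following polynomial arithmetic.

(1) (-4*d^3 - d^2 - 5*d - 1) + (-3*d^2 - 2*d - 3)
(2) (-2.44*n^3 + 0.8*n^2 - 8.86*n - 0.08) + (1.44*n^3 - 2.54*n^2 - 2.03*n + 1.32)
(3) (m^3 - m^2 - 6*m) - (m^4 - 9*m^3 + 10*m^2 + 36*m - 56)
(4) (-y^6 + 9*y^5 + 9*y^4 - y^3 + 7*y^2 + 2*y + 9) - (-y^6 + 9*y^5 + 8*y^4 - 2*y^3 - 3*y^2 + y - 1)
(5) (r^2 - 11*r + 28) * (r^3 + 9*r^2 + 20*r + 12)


(1) = -4*d^3 - 4*d^2 - 7*d - 4
(2) = -1.0*n^3 - 1.74*n^2 - 10.89*n + 1.24
(3) = -m^4 + 10*m^3 - 11*m^2 - 42*m + 56
(4) = y^4 + y^3 + 10*y^2 + y + 10
(5) = r^5 - 2*r^4 - 51*r^3 + 44*r^2 + 428*r + 336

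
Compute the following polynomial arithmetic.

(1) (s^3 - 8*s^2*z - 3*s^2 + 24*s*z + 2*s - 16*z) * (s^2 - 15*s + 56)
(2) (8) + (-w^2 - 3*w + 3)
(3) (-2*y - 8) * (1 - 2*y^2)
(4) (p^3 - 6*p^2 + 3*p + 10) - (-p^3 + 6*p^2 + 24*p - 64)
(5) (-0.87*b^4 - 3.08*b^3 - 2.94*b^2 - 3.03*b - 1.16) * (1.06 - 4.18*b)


(1) = s^5 - 8*s^4*z - 18*s^4 + 144*s^3*z + 103*s^3 - 824*s^2*z - 198*s^2 + 1584*s*z + 112*s - 896*z
(2) = -w^2 - 3*w + 11
(3) = 4*y^3 + 16*y^2 - 2*y - 8
(4) = 2*p^3 - 12*p^2 - 21*p + 74
(5) = 3.6366*b^5 + 11.9522*b^4 + 9.0244*b^3 + 9.549*b^2 + 1.637*b - 1.2296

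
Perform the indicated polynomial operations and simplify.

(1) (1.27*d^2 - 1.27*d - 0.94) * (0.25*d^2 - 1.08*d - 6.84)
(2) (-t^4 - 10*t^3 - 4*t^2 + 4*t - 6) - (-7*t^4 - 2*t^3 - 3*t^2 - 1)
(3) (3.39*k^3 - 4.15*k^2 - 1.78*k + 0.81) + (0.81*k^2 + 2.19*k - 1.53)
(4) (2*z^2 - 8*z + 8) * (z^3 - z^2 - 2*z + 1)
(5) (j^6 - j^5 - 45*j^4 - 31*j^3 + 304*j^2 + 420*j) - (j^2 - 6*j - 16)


(1) = 0.3175*d^4 - 1.6891*d^3 - 7.5502*d^2 + 9.702*d + 6.4296
(2) = 6*t^4 - 8*t^3 - t^2 + 4*t - 5
(3) = 3.39*k^3 - 3.34*k^2 + 0.41*k - 0.72
(4) = 2*z^5 - 10*z^4 + 12*z^3 + 10*z^2 - 24*z + 8
(5) = j^6 - j^5 - 45*j^4 - 31*j^3 + 303*j^2 + 426*j + 16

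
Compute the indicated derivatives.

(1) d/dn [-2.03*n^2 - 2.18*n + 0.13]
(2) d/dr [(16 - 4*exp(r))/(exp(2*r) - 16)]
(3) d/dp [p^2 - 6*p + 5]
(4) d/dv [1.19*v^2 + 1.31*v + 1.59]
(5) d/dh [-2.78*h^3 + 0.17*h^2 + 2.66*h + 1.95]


(1) = -4.06*n - 2.18
(2) = 4*exp(r)/(exp(2*r) + 8*exp(r) + 16)
(3) = 2*p - 6
(4) = 2.38*v + 1.31
(5) = -8.34*h^2 + 0.34*h + 2.66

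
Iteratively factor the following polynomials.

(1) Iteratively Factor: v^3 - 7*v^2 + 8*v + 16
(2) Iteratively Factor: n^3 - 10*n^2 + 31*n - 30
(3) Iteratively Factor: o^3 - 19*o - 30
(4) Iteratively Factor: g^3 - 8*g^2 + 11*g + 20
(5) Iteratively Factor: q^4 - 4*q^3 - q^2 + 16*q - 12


(1) = (v + 1)*(v^2 - 8*v + 16) = (v - 4)*(v + 1)*(v - 4)
(2) = (n - 3)*(n^2 - 7*n + 10) = (n - 5)*(n - 3)*(n - 2)
(3) = (o + 2)*(o^2 - 2*o - 15) = (o - 5)*(o + 2)*(o + 3)
(4) = (g + 1)*(g^2 - 9*g + 20) = (g - 4)*(g + 1)*(g - 5)
(5) = (q - 3)*(q^3 - q^2 - 4*q + 4) = (q - 3)*(q - 2)*(q^2 + q - 2) = (q - 3)*(q - 2)*(q + 2)*(q - 1)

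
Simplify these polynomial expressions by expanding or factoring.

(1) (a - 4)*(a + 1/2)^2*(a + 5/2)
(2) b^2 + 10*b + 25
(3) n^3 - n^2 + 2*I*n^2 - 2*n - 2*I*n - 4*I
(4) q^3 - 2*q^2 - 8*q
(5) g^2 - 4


(1) = a^4 - a^3/2 - 45*a^2/4 - 83*a/8 - 5/2
(2) = (b + 5)^2
(3) = (n - 2)*(n + 1)*(n + 2*I)
(4) = q*(q - 4)*(q + 2)
(5) = (g - 2)*(g + 2)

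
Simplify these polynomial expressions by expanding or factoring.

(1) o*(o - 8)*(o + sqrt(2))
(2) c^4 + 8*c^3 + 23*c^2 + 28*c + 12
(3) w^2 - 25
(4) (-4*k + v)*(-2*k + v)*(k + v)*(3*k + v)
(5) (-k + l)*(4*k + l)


(1) = o^3 - 8*o^2 + sqrt(2)*o^2 - 8*sqrt(2)*o
(2) = (c + 1)*(c + 2)^2*(c + 3)
(3) = (w - 5)*(w + 5)
(4) = 24*k^4 + 14*k^3*v - 13*k^2*v^2 - 2*k*v^3 + v^4
(5) = -4*k^2 + 3*k*l + l^2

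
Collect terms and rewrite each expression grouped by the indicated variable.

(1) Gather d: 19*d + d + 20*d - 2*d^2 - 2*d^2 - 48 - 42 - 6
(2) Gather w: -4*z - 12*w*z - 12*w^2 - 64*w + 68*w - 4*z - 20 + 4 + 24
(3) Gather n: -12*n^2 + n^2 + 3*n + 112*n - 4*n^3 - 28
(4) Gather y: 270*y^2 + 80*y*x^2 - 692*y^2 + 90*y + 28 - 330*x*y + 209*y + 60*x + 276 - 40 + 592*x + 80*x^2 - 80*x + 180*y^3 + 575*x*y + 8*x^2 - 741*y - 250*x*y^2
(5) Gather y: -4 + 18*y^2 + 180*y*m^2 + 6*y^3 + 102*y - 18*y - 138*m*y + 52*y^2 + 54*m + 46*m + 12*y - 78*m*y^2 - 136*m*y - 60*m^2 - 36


(1) = -4*d^2 + 40*d - 96
(2) = -12*w^2 + w*(4 - 12*z) - 8*z + 8
(3) = -4*n^3 - 11*n^2 + 115*n - 28
(4) = 88*x^2 + 572*x + 180*y^3 + y^2*(-250*x - 422) + y*(80*x^2 + 245*x - 442) + 264
(5) = -60*m^2 + 100*m + 6*y^3 + y^2*(70 - 78*m) + y*(180*m^2 - 274*m + 96) - 40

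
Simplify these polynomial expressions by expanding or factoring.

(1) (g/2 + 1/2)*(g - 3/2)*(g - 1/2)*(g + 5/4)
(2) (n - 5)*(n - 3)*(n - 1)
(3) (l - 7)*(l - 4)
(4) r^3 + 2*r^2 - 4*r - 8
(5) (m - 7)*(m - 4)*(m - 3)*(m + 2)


(1) = g^4/2 + g^3/8 - 5*g^2/4 - 13*g/32 + 15/32
(2) = n^3 - 9*n^2 + 23*n - 15
(3) = l^2 - 11*l + 28
(4) = (r - 2)*(r + 2)^2
(5) = m^4 - 12*m^3 + 33*m^2 + 38*m - 168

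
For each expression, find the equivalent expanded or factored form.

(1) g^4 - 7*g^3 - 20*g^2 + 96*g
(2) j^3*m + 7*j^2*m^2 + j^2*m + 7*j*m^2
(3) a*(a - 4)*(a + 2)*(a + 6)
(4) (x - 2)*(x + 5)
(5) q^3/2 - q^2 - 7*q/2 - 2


(1) = g*(g - 8)*(g - 3)*(g + 4)
(2) = j*(j + 7*m)*(j*m + m)
(3) = a^4 + 4*a^3 - 20*a^2 - 48*a
(4) = x^2 + 3*x - 10
(5) = (q/2 + 1/2)*(q - 4)*(q + 1)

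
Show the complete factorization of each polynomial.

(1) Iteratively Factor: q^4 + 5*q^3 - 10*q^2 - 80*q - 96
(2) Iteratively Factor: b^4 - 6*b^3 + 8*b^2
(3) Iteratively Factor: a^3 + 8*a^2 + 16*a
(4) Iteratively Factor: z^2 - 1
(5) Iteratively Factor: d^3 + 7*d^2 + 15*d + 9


(1) = (q + 3)*(q^3 + 2*q^2 - 16*q - 32) = (q + 3)*(q + 4)*(q^2 - 2*q - 8) = (q - 4)*(q + 3)*(q + 4)*(q + 2)
(2) = (b - 4)*(b^3 - 2*b^2) = b*(b - 4)*(b^2 - 2*b) = b^2*(b - 4)*(b - 2)
(3) = (a + 4)*(a^2 + 4*a) = a*(a + 4)*(a + 4)
(4) = (z - 1)*(z + 1)
(5) = (d + 1)*(d^2 + 6*d + 9) = (d + 1)*(d + 3)*(d + 3)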